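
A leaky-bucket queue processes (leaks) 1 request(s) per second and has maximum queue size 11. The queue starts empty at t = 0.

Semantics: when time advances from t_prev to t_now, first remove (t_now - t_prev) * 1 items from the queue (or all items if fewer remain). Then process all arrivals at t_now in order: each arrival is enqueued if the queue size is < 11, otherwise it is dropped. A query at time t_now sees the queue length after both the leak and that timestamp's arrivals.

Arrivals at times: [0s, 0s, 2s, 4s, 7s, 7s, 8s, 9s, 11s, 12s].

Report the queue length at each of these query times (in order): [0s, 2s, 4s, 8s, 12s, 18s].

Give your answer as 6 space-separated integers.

Queue lengths at query times:
  query t=0s: backlog = 2
  query t=2s: backlog = 1
  query t=4s: backlog = 1
  query t=8s: backlog = 2
  query t=12s: backlog = 1
  query t=18s: backlog = 0

Answer: 2 1 1 2 1 0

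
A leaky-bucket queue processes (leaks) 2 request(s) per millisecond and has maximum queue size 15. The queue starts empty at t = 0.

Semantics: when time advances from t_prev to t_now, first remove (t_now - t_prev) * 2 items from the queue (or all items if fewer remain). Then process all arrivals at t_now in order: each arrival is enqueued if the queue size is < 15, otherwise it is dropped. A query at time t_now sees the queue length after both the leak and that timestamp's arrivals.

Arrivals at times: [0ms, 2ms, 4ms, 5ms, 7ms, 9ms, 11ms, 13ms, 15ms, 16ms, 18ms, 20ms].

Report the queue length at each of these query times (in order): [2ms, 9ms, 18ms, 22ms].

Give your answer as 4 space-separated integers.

Queue lengths at query times:
  query t=2ms: backlog = 1
  query t=9ms: backlog = 1
  query t=18ms: backlog = 1
  query t=22ms: backlog = 0

Answer: 1 1 1 0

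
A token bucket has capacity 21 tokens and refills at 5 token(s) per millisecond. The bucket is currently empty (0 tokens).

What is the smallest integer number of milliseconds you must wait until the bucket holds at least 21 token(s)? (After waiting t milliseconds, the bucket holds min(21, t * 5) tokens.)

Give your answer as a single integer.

Answer: 5

Derivation:
Need t * 5 >= 21, so t >= 21/5.
Smallest integer t = ceil(21/5) = 5.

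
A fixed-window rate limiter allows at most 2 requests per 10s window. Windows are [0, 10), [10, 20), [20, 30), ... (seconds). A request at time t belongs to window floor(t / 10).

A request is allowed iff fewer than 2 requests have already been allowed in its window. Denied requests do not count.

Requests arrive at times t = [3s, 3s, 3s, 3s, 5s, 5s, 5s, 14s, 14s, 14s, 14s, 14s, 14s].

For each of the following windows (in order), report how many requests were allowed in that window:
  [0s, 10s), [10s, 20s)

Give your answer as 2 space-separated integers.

Processing requests:
  req#1 t=3s (window 0): ALLOW
  req#2 t=3s (window 0): ALLOW
  req#3 t=3s (window 0): DENY
  req#4 t=3s (window 0): DENY
  req#5 t=5s (window 0): DENY
  req#6 t=5s (window 0): DENY
  req#7 t=5s (window 0): DENY
  req#8 t=14s (window 1): ALLOW
  req#9 t=14s (window 1): ALLOW
  req#10 t=14s (window 1): DENY
  req#11 t=14s (window 1): DENY
  req#12 t=14s (window 1): DENY
  req#13 t=14s (window 1): DENY

Allowed counts by window: 2 2

Answer: 2 2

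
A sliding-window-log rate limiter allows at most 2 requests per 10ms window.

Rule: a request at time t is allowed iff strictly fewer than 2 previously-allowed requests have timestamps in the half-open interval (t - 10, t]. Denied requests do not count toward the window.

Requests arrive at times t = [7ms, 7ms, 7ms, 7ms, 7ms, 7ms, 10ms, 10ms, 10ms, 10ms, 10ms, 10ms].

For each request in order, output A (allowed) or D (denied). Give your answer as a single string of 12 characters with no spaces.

Tracking allowed requests in the window:
  req#1 t=7ms: ALLOW
  req#2 t=7ms: ALLOW
  req#3 t=7ms: DENY
  req#4 t=7ms: DENY
  req#5 t=7ms: DENY
  req#6 t=7ms: DENY
  req#7 t=10ms: DENY
  req#8 t=10ms: DENY
  req#9 t=10ms: DENY
  req#10 t=10ms: DENY
  req#11 t=10ms: DENY
  req#12 t=10ms: DENY

Answer: AADDDDDDDDDD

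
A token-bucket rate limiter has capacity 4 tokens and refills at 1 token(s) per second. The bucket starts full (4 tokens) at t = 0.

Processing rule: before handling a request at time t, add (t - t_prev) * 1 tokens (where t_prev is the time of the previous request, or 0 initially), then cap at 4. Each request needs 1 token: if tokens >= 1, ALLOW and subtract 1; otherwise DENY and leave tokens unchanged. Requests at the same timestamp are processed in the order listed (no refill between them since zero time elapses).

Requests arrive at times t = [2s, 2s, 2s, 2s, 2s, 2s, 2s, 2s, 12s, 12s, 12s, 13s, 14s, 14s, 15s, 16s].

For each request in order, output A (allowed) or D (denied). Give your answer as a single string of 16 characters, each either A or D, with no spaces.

Simulating step by step:
  req#1 t=2s: ALLOW
  req#2 t=2s: ALLOW
  req#3 t=2s: ALLOW
  req#4 t=2s: ALLOW
  req#5 t=2s: DENY
  req#6 t=2s: DENY
  req#7 t=2s: DENY
  req#8 t=2s: DENY
  req#9 t=12s: ALLOW
  req#10 t=12s: ALLOW
  req#11 t=12s: ALLOW
  req#12 t=13s: ALLOW
  req#13 t=14s: ALLOW
  req#14 t=14s: ALLOW
  req#15 t=15s: ALLOW
  req#16 t=16s: ALLOW

Answer: AAAADDDDAAAAAAAA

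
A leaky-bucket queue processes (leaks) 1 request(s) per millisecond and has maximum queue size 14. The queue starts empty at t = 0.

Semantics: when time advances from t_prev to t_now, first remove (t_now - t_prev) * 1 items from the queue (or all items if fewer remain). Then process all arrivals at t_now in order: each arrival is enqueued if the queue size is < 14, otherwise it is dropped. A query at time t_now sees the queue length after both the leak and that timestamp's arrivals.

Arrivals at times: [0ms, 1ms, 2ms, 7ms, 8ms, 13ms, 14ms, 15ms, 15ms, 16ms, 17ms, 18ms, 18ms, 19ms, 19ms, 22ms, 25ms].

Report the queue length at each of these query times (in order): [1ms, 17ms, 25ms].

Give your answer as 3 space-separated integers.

Queue lengths at query times:
  query t=1ms: backlog = 1
  query t=17ms: backlog = 2
  query t=25ms: backlog = 1

Answer: 1 2 1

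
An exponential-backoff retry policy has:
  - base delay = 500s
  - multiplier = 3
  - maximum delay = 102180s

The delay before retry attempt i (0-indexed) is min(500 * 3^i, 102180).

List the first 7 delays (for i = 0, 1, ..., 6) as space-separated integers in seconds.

Computing each delay:
  i=0: min(500*3^0, 102180) = 500
  i=1: min(500*3^1, 102180) = 1500
  i=2: min(500*3^2, 102180) = 4500
  i=3: min(500*3^3, 102180) = 13500
  i=4: min(500*3^4, 102180) = 40500
  i=5: min(500*3^5, 102180) = 102180
  i=6: min(500*3^6, 102180) = 102180

Answer: 500 1500 4500 13500 40500 102180 102180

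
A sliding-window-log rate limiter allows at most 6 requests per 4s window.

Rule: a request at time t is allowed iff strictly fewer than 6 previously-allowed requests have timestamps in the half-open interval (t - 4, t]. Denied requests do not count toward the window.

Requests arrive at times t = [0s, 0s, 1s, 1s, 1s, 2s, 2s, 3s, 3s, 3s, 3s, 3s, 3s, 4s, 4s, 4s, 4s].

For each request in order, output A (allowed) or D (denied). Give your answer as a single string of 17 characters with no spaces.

Tracking allowed requests in the window:
  req#1 t=0s: ALLOW
  req#2 t=0s: ALLOW
  req#3 t=1s: ALLOW
  req#4 t=1s: ALLOW
  req#5 t=1s: ALLOW
  req#6 t=2s: ALLOW
  req#7 t=2s: DENY
  req#8 t=3s: DENY
  req#9 t=3s: DENY
  req#10 t=3s: DENY
  req#11 t=3s: DENY
  req#12 t=3s: DENY
  req#13 t=3s: DENY
  req#14 t=4s: ALLOW
  req#15 t=4s: ALLOW
  req#16 t=4s: DENY
  req#17 t=4s: DENY

Answer: AAAAAADDDDDDDAADD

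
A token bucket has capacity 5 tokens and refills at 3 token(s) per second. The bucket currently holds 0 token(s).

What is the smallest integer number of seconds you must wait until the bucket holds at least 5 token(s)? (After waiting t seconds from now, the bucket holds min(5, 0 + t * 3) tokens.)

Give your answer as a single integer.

Need 0 + t * 3 >= 5, so t >= 5/3.
Smallest integer t = ceil(5/3) = 2.

Answer: 2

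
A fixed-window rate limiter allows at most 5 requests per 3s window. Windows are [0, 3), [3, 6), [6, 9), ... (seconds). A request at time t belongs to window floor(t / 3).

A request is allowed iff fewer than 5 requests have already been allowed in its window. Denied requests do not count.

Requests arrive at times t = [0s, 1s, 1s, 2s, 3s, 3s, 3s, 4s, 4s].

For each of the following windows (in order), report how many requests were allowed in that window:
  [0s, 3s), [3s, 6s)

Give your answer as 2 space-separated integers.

Answer: 4 5

Derivation:
Processing requests:
  req#1 t=0s (window 0): ALLOW
  req#2 t=1s (window 0): ALLOW
  req#3 t=1s (window 0): ALLOW
  req#4 t=2s (window 0): ALLOW
  req#5 t=3s (window 1): ALLOW
  req#6 t=3s (window 1): ALLOW
  req#7 t=3s (window 1): ALLOW
  req#8 t=4s (window 1): ALLOW
  req#9 t=4s (window 1): ALLOW

Allowed counts by window: 4 5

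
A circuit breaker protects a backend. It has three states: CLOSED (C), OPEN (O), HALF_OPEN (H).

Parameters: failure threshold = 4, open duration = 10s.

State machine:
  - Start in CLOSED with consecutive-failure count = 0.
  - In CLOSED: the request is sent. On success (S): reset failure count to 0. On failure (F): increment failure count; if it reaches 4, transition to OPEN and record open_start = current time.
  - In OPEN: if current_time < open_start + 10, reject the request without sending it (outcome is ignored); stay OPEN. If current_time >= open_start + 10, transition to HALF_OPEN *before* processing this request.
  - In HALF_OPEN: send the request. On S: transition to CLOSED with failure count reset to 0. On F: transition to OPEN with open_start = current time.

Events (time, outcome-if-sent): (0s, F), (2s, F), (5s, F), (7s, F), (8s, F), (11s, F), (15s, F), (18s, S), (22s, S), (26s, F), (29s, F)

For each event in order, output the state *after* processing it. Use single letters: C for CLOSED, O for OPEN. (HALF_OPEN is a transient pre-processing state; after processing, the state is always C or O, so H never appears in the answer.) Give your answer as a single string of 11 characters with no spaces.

Answer: CCCOOOOCCCC

Derivation:
State after each event:
  event#1 t=0s outcome=F: state=CLOSED
  event#2 t=2s outcome=F: state=CLOSED
  event#3 t=5s outcome=F: state=CLOSED
  event#4 t=7s outcome=F: state=OPEN
  event#5 t=8s outcome=F: state=OPEN
  event#6 t=11s outcome=F: state=OPEN
  event#7 t=15s outcome=F: state=OPEN
  event#8 t=18s outcome=S: state=CLOSED
  event#9 t=22s outcome=S: state=CLOSED
  event#10 t=26s outcome=F: state=CLOSED
  event#11 t=29s outcome=F: state=CLOSED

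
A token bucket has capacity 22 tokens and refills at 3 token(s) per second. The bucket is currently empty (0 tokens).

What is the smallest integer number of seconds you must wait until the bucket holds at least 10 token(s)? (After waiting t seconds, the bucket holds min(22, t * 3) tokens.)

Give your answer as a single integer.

Answer: 4

Derivation:
Need t * 3 >= 10, so t >= 10/3.
Smallest integer t = ceil(10/3) = 4.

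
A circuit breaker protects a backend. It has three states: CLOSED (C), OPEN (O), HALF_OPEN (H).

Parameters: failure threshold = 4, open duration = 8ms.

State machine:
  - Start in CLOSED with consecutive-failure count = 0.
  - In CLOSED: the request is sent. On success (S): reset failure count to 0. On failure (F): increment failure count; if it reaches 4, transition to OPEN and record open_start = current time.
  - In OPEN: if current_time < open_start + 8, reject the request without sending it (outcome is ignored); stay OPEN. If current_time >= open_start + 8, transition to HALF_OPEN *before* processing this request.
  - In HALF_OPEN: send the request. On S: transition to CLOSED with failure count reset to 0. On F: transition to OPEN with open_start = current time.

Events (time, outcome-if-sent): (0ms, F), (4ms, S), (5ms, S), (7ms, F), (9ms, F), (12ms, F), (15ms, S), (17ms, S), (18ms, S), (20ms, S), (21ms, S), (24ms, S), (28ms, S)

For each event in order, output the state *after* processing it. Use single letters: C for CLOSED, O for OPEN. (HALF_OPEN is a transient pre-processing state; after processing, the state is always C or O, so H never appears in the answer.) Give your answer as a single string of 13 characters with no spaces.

State after each event:
  event#1 t=0ms outcome=F: state=CLOSED
  event#2 t=4ms outcome=S: state=CLOSED
  event#3 t=5ms outcome=S: state=CLOSED
  event#4 t=7ms outcome=F: state=CLOSED
  event#5 t=9ms outcome=F: state=CLOSED
  event#6 t=12ms outcome=F: state=CLOSED
  event#7 t=15ms outcome=S: state=CLOSED
  event#8 t=17ms outcome=S: state=CLOSED
  event#9 t=18ms outcome=S: state=CLOSED
  event#10 t=20ms outcome=S: state=CLOSED
  event#11 t=21ms outcome=S: state=CLOSED
  event#12 t=24ms outcome=S: state=CLOSED
  event#13 t=28ms outcome=S: state=CLOSED

Answer: CCCCCCCCCCCCC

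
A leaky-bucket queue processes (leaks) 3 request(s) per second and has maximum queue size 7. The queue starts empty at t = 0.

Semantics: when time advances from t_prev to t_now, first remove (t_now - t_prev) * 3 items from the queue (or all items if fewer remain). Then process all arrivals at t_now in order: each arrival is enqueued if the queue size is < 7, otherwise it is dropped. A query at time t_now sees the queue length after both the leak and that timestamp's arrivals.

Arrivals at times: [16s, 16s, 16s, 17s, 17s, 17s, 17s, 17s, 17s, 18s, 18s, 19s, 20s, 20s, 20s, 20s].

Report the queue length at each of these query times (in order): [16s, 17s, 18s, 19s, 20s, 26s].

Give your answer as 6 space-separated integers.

Queue lengths at query times:
  query t=16s: backlog = 3
  query t=17s: backlog = 6
  query t=18s: backlog = 5
  query t=19s: backlog = 3
  query t=20s: backlog = 4
  query t=26s: backlog = 0

Answer: 3 6 5 3 4 0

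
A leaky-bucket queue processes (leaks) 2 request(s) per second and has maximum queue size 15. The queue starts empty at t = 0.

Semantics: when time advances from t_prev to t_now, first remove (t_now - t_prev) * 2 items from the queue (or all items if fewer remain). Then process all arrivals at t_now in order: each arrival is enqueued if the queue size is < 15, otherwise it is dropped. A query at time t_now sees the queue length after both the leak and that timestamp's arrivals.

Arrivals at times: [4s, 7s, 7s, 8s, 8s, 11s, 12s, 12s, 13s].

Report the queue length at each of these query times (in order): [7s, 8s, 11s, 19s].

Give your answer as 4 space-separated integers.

Answer: 2 2 1 0

Derivation:
Queue lengths at query times:
  query t=7s: backlog = 2
  query t=8s: backlog = 2
  query t=11s: backlog = 1
  query t=19s: backlog = 0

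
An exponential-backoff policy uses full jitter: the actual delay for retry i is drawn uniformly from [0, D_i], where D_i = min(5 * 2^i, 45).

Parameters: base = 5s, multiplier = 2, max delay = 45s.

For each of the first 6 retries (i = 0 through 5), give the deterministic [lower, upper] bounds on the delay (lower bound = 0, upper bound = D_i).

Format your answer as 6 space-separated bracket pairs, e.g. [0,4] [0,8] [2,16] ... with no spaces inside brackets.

Answer: [0,5] [0,10] [0,20] [0,40] [0,45] [0,45]

Derivation:
Computing bounds per retry:
  i=0: D_i=min(5*2^0,45)=5, bounds=[0,5]
  i=1: D_i=min(5*2^1,45)=10, bounds=[0,10]
  i=2: D_i=min(5*2^2,45)=20, bounds=[0,20]
  i=3: D_i=min(5*2^3,45)=40, bounds=[0,40]
  i=4: D_i=min(5*2^4,45)=45, bounds=[0,45]
  i=5: D_i=min(5*2^5,45)=45, bounds=[0,45]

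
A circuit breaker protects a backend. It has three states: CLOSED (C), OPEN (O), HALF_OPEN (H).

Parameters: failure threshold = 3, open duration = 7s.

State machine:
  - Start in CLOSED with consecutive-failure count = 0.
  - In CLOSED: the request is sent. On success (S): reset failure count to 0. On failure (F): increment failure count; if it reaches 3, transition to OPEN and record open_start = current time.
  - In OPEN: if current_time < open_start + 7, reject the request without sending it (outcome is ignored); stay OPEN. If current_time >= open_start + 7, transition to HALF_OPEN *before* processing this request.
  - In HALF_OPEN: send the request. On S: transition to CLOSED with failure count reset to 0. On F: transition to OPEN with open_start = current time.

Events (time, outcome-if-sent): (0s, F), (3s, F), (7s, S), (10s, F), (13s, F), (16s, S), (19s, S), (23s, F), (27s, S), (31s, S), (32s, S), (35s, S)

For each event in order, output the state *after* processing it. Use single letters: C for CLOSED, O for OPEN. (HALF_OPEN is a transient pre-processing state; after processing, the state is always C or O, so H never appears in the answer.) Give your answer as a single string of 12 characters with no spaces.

Answer: CCCCCCCCCCCC

Derivation:
State after each event:
  event#1 t=0s outcome=F: state=CLOSED
  event#2 t=3s outcome=F: state=CLOSED
  event#3 t=7s outcome=S: state=CLOSED
  event#4 t=10s outcome=F: state=CLOSED
  event#5 t=13s outcome=F: state=CLOSED
  event#6 t=16s outcome=S: state=CLOSED
  event#7 t=19s outcome=S: state=CLOSED
  event#8 t=23s outcome=F: state=CLOSED
  event#9 t=27s outcome=S: state=CLOSED
  event#10 t=31s outcome=S: state=CLOSED
  event#11 t=32s outcome=S: state=CLOSED
  event#12 t=35s outcome=S: state=CLOSED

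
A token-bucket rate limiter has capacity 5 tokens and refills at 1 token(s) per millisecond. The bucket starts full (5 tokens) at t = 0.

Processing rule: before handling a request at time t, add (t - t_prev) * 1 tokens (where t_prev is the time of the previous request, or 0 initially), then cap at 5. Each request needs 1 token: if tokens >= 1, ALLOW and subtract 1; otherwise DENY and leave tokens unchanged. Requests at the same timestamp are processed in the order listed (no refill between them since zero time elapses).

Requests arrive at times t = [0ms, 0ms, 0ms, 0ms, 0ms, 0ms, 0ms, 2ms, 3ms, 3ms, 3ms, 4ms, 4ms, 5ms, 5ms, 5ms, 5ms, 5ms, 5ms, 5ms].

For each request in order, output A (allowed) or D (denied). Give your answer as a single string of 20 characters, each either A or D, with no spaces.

Simulating step by step:
  req#1 t=0ms: ALLOW
  req#2 t=0ms: ALLOW
  req#3 t=0ms: ALLOW
  req#4 t=0ms: ALLOW
  req#5 t=0ms: ALLOW
  req#6 t=0ms: DENY
  req#7 t=0ms: DENY
  req#8 t=2ms: ALLOW
  req#9 t=3ms: ALLOW
  req#10 t=3ms: ALLOW
  req#11 t=3ms: DENY
  req#12 t=4ms: ALLOW
  req#13 t=4ms: DENY
  req#14 t=5ms: ALLOW
  req#15 t=5ms: DENY
  req#16 t=5ms: DENY
  req#17 t=5ms: DENY
  req#18 t=5ms: DENY
  req#19 t=5ms: DENY
  req#20 t=5ms: DENY

Answer: AAAAADDAAADADADDDDDD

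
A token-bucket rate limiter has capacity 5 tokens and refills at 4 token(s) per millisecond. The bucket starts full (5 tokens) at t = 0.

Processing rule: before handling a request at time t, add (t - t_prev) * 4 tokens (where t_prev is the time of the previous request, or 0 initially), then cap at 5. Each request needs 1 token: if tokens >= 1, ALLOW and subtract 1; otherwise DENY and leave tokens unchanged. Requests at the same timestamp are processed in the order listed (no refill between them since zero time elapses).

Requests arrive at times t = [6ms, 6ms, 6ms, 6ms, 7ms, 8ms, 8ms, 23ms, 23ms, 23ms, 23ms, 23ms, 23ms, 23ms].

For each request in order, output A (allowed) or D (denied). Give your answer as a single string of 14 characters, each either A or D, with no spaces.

Answer: AAAAAAAAAAAADD

Derivation:
Simulating step by step:
  req#1 t=6ms: ALLOW
  req#2 t=6ms: ALLOW
  req#3 t=6ms: ALLOW
  req#4 t=6ms: ALLOW
  req#5 t=7ms: ALLOW
  req#6 t=8ms: ALLOW
  req#7 t=8ms: ALLOW
  req#8 t=23ms: ALLOW
  req#9 t=23ms: ALLOW
  req#10 t=23ms: ALLOW
  req#11 t=23ms: ALLOW
  req#12 t=23ms: ALLOW
  req#13 t=23ms: DENY
  req#14 t=23ms: DENY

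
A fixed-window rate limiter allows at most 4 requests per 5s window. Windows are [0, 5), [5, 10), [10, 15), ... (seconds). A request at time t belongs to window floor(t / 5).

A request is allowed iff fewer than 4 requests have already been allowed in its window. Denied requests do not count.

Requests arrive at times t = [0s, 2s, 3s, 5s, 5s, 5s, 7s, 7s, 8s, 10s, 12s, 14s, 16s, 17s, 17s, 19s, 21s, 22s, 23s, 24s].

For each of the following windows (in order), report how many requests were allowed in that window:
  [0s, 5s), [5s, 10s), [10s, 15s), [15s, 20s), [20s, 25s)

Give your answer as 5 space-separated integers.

Answer: 3 4 3 4 4

Derivation:
Processing requests:
  req#1 t=0s (window 0): ALLOW
  req#2 t=2s (window 0): ALLOW
  req#3 t=3s (window 0): ALLOW
  req#4 t=5s (window 1): ALLOW
  req#5 t=5s (window 1): ALLOW
  req#6 t=5s (window 1): ALLOW
  req#7 t=7s (window 1): ALLOW
  req#8 t=7s (window 1): DENY
  req#9 t=8s (window 1): DENY
  req#10 t=10s (window 2): ALLOW
  req#11 t=12s (window 2): ALLOW
  req#12 t=14s (window 2): ALLOW
  req#13 t=16s (window 3): ALLOW
  req#14 t=17s (window 3): ALLOW
  req#15 t=17s (window 3): ALLOW
  req#16 t=19s (window 3): ALLOW
  req#17 t=21s (window 4): ALLOW
  req#18 t=22s (window 4): ALLOW
  req#19 t=23s (window 4): ALLOW
  req#20 t=24s (window 4): ALLOW

Allowed counts by window: 3 4 3 4 4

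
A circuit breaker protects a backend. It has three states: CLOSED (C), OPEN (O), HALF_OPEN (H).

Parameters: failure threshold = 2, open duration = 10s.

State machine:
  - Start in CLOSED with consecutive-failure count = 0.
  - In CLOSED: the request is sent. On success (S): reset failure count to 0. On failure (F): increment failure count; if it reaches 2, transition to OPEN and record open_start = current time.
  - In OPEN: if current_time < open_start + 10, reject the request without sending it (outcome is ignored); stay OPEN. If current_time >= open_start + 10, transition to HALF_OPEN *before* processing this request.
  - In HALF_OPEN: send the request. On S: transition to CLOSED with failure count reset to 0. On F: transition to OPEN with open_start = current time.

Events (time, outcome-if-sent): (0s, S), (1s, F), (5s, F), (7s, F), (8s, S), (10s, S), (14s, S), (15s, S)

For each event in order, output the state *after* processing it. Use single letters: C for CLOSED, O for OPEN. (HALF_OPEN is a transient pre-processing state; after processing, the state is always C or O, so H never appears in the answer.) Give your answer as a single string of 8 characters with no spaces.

Answer: CCOOOOOC

Derivation:
State after each event:
  event#1 t=0s outcome=S: state=CLOSED
  event#2 t=1s outcome=F: state=CLOSED
  event#3 t=5s outcome=F: state=OPEN
  event#4 t=7s outcome=F: state=OPEN
  event#5 t=8s outcome=S: state=OPEN
  event#6 t=10s outcome=S: state=OPEN
  event#7 t=14s outcome=S: state=OPEN
  event#8 t=15s outcome=S: state=CLOSED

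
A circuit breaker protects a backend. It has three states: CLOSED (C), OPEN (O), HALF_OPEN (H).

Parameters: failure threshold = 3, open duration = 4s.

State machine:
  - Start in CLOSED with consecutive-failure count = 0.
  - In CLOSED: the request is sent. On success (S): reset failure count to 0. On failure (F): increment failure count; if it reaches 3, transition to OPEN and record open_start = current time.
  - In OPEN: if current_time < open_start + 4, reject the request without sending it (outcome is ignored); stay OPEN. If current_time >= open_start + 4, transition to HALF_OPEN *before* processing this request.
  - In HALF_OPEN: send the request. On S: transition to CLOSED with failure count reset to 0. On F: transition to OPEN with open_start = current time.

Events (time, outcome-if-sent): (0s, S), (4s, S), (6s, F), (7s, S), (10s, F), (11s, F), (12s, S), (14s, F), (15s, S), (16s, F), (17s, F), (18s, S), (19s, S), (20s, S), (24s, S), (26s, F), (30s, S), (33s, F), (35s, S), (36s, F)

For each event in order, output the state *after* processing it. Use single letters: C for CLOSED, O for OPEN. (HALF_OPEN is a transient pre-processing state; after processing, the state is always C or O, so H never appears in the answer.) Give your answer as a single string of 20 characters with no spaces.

State after each event:
  event#1 t=0s outcome=S: state=CLOSED
  event#2 t=4s outcome=S: state=CLOSED
  event#3 t=6s outcome=F: state=CLOSED
  event#4 t=7s outcome=S: state=CLOSED
  event#5 t=10s outcome=F: state=CLOSED
  event#6 t=11s outcome=F: state=CLOSED
  event#7 t=12s outcome=S: state=CLOSED
  event#8 t=14s outcome=F: state=CLOSED
  event#9 t=15s outcome=S: state=CLOSED
  event#10 t=16s outcome=F: state=CLOSED
  event#11 t=17s outcome=F: state=CLOSED
  event#12 t=18s outcome=S: state=CLOSED
  event#13 t=19s outcome=S: state=CLOSED
  event#14 t=20s outcome=S: state=CLOSED
  event#15 t=24s outcome=S: state=CLOSED
  event#16 t=26s outcome=F: state=CLOSED
  event#17 t=30s outcome=S: state=CLOSED
  event#18 t=33s outcome=F: state=CLOSED
  event#19 t=35s outcome=S: state=CLOSED
  event#20 t=36s outcome=F: state=CLOSED

Answer: CCCCCCCCCCCCCCCCCCCC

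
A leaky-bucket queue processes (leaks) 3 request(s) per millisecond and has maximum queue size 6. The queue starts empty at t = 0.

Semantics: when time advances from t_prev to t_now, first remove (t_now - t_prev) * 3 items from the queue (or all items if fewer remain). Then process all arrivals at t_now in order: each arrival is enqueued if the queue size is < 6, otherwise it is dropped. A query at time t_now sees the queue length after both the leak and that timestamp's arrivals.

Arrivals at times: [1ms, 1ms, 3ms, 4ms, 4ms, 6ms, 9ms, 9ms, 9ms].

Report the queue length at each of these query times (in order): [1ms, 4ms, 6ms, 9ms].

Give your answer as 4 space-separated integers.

Answer: 2 2 1 3

Derivation:
Queue lengths at query times:
  query t=1ms: backlog = 2
  query t=4ms: backlog = 2
  query t=6ms: backlog = 1
  query t=9ms: backlog = 3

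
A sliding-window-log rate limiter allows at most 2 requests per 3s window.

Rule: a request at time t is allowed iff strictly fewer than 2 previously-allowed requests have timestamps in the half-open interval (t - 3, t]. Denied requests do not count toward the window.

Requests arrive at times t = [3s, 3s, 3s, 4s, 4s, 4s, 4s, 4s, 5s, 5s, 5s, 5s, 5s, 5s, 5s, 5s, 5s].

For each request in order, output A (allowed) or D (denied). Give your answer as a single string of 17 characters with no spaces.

Answer: AADDDDDDDDDDDDDDD

Derivation:
Tracking allowed requests in the window:
  req#1 t=3s: ALLOW
  req#2 t=3s: ALLOW
  req#3 t=3s: DENY
  req#4 t=4s: DENY
  req#5 t=4s: DENY
  req#6 t=4s: DENY
  req#7 t=4s: DENY
  req#8 t=4s: DENY
  req#9 t=5s: DENY
  req#10 t=5s: DENY
  req#11 t=5s: DENY
  req#12 t=5s: DENY
  req#13 t=5s: DENY
  req#14 t=5s: DENY
  req#15 t=5s: DENY
  req#16 t=5s: DENY
  req#17 t=5s: DENY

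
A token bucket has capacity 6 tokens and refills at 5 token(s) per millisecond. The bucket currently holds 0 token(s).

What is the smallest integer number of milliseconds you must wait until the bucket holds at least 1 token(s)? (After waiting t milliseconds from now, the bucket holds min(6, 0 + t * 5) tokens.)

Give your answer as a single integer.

Answer: 1

Derivation:
Need 0 + t * 5 >= 1, so t >= 1/5.
Smallest integer t = ceil(1/5) = 1.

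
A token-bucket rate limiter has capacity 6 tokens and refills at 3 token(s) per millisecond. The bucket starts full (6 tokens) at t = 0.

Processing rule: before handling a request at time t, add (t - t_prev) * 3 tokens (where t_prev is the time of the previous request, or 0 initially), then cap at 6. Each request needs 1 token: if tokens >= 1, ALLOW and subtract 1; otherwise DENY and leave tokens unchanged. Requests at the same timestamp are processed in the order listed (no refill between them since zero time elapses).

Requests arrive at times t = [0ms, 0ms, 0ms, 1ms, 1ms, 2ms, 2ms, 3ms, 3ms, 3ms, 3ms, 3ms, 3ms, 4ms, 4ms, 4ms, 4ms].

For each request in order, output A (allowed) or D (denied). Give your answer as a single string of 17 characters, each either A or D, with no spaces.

Simulating step by step:
  req#1 t=0ms: ALLOW
  req#2 t=0ms: ALLOW
  req#3 t=0ms: ALLOW
  req#4 t=1ms: ALLOW
  req#5 t=1ms: ALLOW
  req#6 t=2ms: ALLOW
  req#7 t=2ms: ALLOW
  req#8 t=3ms: ALLOW
  req#9 t=3ms: ALLOW
  req#10 t=3ms: ALLOW
  req#11 t=3ms: ALLOW
  req#12 t=3ms: ALLOW
  req#13 t=3ms: ALLOW
  req#14 t=4ms: ALLOW
  req#15 t=4ms: ALLOW
  req#16 t=4ms: ALLOW
  req#17 t=4ms: DENY

Answer: AAAAAAAAAAAAAAAAD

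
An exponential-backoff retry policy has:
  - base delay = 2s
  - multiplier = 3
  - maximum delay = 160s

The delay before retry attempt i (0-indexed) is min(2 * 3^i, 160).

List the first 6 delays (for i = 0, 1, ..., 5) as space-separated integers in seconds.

Answer: 2 6 18 54 160 160

Derivation:
Computing each delay:
  i=0: min(2*3^0, 160) = 2
  i=1: min(2*3^1, 160) = 6
  i=2: min(2*3^2, 160) = 18
  i=3: min(2*3^3, 160) = 54
  i=4: min(2*3^4, 160) = 160
  i=5: min(2*3^5, 160) = 160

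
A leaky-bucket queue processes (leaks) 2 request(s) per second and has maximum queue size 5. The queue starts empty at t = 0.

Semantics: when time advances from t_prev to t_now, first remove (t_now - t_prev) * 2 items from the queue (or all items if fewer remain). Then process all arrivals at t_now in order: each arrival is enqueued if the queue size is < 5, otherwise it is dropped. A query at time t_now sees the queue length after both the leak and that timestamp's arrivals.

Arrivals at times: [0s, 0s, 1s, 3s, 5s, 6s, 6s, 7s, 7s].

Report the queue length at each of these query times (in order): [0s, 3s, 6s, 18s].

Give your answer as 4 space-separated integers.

Queue lengths at query times:
  query t=0s: backlog = 2
  query t=3s: backlog = 1
  query t=6s: backlog = 2
  query t=18s: backlog = 0

Answer: 2 1 2 0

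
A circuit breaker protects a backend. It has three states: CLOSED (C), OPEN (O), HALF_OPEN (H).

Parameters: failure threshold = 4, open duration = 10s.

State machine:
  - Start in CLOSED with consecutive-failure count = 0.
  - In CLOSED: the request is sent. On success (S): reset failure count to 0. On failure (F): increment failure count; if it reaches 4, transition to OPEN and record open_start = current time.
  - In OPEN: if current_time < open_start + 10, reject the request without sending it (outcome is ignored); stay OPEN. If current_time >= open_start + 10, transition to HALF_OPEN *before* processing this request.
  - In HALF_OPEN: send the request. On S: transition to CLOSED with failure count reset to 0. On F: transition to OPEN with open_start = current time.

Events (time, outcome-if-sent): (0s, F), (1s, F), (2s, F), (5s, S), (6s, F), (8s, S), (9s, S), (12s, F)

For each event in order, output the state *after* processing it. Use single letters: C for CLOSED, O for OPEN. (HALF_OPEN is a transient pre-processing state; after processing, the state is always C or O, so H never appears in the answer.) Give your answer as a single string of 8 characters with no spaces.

State after each event:
  event#1 t=0s outcome=F: state=CLOSED
  event#2 t=1s outcome=F: state=CLOSED
  event#3 t=2s outcome=F: state=CLOSED
  event#4 t=5s outcome=S: state=CLOSED
  event#5 t=6s outcome=F: state=CLOSED
  event#6 t=8s outcome=S: state=CLOSED
  event#7 t=9s outcome=S: state=CLOSED
  event#8 t=12s outcome=F: state=CLOSED

Answer: CCCCCCCC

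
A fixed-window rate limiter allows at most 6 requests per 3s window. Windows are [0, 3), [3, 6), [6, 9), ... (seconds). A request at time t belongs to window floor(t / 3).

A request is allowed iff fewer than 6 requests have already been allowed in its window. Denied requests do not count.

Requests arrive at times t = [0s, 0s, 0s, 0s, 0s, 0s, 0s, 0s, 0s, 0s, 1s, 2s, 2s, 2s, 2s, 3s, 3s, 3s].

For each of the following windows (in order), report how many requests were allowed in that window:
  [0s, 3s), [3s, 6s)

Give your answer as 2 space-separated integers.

Processing requests:
  req#1 t=0s (window 0): ALLOW
  req#2 t=0s (window 0): ALLOW
  req#3 t=0s (window 0): ALLOW
  req#4 t=0s (window 0): ALLOW
  req#5 t=0s (window 0): ALLOW
  req#6 t=0s (window 0): ALLOW
  req#7 t=0s (window 0): DENY
  req#8 t=0s (window 0): DENY
  req#9 t=0s (window 0): DENY
  req#10 t=0s (window 0): DENY
  req#11 t=1s (window 0): DENY
  req#12 t=2s (window 0): DENY
  req#13 t=2s (window 0): DENY
  req#14 t=2s (window 0): DENY
  req#15 t=2s (window 0): DENY
  req#16 t=3s (window 1): ALLOW
  req#17 t=3s (window 1): ALLOW
  req#18 t=3s (window 1): ALLOW

Allowed counts by window: 6 3

Answer: 6 3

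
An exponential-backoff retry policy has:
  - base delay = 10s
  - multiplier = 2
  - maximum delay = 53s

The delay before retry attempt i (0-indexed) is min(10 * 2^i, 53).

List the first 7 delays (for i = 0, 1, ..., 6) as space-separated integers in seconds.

Computing each delay:
  i=0: min(10*2^0, 53) = 10
  i=1: min(10*2^1, 53) = 20
  i=2: min(10*2^2, 53) = 40
  i=3: min(10*2^3, 53) = 53
  i=4: min(10*2^4, 53) = 53
  i=5: min(10*2^5, 53) = 53
  i=6: min(10*2^6, 53) = 53

Answer: 10 20 40 53 53 53 53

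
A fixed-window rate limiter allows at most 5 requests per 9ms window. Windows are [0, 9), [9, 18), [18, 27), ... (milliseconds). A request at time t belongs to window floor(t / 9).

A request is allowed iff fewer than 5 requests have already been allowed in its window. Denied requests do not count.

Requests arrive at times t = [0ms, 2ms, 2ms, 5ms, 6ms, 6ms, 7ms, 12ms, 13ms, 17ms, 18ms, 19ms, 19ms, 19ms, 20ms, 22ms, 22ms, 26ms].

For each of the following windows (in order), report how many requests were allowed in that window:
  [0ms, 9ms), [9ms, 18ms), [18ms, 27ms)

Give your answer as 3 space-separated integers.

Answer: 5 3 5

Derivation:
Processing requests:
  req#1 t=0ms (window 0): ALLOW
  req#2 t=2ms (window 0): ALLOW
  req#3 t=2ms (window 0): ALLOW
  req#4 t=5ms (window 0): ALLOW
  req#5 t=6ms (window 0): ALLOW
  req#6 t=6ms (window 0): DENY
  req#7 t=7ms (window 0): DENY
  req#8 t=12ms (window 1): ALLOW
  req#9 t=13ms (window 1): ALLOW
  req#10 t=17ms (window 1): ALLOW
  req#11 t=18ms (window 2): ALLOW
  req#12 t=19ms (window 2): ALLOW
  req#13 t=19ms (window 2): ALLOW
  req#14 t=19ms (window 2): ALLOW
  req#15 t=20ms (window 2): ALLOW
  req#16 t=22ms (window 2): DENY
  req#17 t=22ms (window 2): DENY
  req#18 t=26ms (window 2): DENY

Allowed counts by window: 5 3 5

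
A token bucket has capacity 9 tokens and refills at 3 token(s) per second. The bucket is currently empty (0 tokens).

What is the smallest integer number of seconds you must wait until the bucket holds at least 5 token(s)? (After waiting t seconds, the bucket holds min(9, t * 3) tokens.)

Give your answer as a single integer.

Answer: 2

Derivation:
Need t * 3 >= 5, so t >= 5/3.
Smallest integer t = ceil(5/3) = 2.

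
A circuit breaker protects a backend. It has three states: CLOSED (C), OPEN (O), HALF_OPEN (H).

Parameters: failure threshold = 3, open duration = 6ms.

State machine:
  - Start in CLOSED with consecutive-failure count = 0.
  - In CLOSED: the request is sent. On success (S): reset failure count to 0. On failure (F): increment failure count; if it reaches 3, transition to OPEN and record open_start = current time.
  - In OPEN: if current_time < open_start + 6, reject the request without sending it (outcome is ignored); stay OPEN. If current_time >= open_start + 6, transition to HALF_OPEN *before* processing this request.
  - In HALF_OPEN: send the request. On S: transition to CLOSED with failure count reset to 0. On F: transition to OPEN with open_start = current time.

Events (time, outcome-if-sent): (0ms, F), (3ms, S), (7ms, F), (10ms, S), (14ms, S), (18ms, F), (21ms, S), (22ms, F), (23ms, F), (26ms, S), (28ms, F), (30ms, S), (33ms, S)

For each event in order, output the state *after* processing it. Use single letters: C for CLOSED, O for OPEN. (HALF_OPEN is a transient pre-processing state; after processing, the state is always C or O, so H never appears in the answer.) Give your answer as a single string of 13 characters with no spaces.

Answer: CCCCCCCCCCCCC

Derivation:
State after each event:
  event#1 t=0ms outcome=F: state=CLOSED
  event#2 t=3ms outcome=S: state=CLOSED
  event#3 t=7ms outcome=F: state=CLOSED
  event#4 t=10ms outcome=S: state=CLOSED
  event#5 t=14ms outcome=S: state=CLOSED
  event#6 t=18ms outcome=F: state=CLOSED
  event#7 t=21ms outcome=S: state=CLOSED
  event#8 t=22ms outcome=F: state=CLOSED
  event#9 t=23ms outcome=F: state=CLOSED
  event#10 t=26ms outcome=S: state=CLOSED
  event#11 t=28ms outcome=F: state=CLOSED
  event#12 t=30ms outcome=S: state=CLOSED
  event#13 t=33ms outcome=S: state=CLOSED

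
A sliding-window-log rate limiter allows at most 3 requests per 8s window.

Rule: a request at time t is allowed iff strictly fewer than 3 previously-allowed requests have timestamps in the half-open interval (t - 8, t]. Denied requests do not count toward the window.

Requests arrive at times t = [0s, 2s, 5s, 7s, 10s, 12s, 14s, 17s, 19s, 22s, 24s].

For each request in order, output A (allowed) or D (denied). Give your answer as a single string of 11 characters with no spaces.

Answer: AAADAAADAAA

Derivation:
Tracking allowed requests in the window:
  req#1 t=0s: ALLOW
  req#2 t=2s: ALLOW
  req#3 t=5s: ALLOW
  req#4 t=7s: DENY
  req#5 t=10s: ALLOW
  req#6 t=12s: ALLOW
  req#7 t=14s: ALLOW
  req#8 t=17s: DENY
  req#9 t=19s: ALLOW
  req#10 t=22s: ALLOW
  req#11 t=24s: ALLOW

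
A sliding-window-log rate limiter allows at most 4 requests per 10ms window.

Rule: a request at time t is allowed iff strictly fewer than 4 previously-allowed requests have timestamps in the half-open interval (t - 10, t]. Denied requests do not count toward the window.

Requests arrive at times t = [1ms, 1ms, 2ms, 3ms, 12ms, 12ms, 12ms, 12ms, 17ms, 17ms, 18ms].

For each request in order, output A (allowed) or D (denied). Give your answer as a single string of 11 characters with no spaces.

Answer: AAAAAAADADD

Derivation:
Tracking allowed requests in the window:
  req#1 t=1ms: ALLOW
  req#2 t=1ms: ALLOW
  req#3 t=2ms: ALLOW
  req#4 t=3ms: ALLOW
  req#5 t=12ms: ALLOW
  req#6 t=12ms: ALLOW
  req#7 t=12ms: ALLOW
  req#8 t=12ms: DENY
  req#9 t=17ms: ALLOW
  req#10 t=17ms: DENY
  req#11 t=18ms: DENY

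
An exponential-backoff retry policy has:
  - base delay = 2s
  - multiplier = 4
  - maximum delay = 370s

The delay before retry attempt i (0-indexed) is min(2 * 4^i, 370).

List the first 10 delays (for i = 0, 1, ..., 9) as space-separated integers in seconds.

Computing each delay:
  i=0: min(2*4^0, 370) = 2
  i=1: min(2*4^1, 370) = 8
  i=2: min(2*4^2, 370) = 32
  i=3: min(2*4^3, 370) = 128
  i=4: min(2*4^4, 370) = 370
  i=5: min(2*4^5, 370) = 370
  i=6: min(2*4^6, 370) = 370
  i=7: min(2*4^7, 370) = 370
  i=8: min(2*4^8, 370) = 370
  i=9: min(2*4^9, 370) = 370

Answer: 2 8 32 128 370 370 370 370 370 370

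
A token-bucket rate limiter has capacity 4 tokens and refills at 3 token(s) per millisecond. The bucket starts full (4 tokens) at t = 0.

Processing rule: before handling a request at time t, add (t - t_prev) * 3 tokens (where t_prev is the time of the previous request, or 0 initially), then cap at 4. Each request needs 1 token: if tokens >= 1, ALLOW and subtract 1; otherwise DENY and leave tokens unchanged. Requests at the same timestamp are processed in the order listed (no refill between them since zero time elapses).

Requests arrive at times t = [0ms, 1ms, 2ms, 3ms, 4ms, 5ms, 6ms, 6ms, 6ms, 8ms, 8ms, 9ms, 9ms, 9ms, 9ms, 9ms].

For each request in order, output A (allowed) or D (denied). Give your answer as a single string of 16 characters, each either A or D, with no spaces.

Answer: AAAAAAAAAAAAAAAD

Derivation:
Simulating step by step:
  req#1 t=0ms: ALLOW
  req#2 t=1ms: ALLOW
  req#3 t=2ms: ALLOW
  req#4 t=3ms: ALLOW
  req#5 t=4ms: ALLOW
  req#6 t=5ms: ALLOW
  req#7 t=6ms: ALLOW
  req#8 t=6ms: ALLOW
  req#9 t=6ms: ALLOW
  req#10 t=8ms: ALLOW
  req#11 t=8ms: ALLOW
  req#12 t=9ms: ALLOW
  req#13 t=9ms: ALLOW
  req#14 t=9ms: ALLOW
  req#15 t=9ms: ALLOW
  req#16 t=9ms: DENY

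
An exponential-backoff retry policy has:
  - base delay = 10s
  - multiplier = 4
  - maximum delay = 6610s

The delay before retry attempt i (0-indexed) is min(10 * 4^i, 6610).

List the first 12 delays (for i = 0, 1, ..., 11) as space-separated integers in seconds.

Answer: 10 40 160 640 2560 6610 6610 6610 6610 6610 6610 6610

Derivation:
Computing each delay:
  i=0: min(10*4^0, 6610) = 10
  i=1: min(10*4^1, 6610) = 40
  i=2: min(10*4^2, 6610) = 160
  i=3: min(10*4^3, 6610) = 640
  i=4: min(10*4^4, 6610) = 2560
  i=5: min(10*4^5, 6610) = 6610
  i=6: min(10*4^6, 6610) = 6610
  i=7: min(10*4^7, 6610) = 6610
  i=8: min(10*4^8, 6610) = 6610
  i=9: min(10*4^9, 6610) = 6610
  i=10: min(10*4^10, 6610) = 6610
  i=11: min(10*4^11, 6610) = 6610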